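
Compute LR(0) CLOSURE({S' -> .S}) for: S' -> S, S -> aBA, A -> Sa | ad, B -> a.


Start: S' -> .S
For each item with dot before a nonterminal B, add B -> .γ for every B-production
Closure: [S' -> .S, S -> .aBA]


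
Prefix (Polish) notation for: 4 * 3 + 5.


left-to-right (same/higher precedence on left): tree is (+ (* 4 3) 5)
Prefix: + * 4 3 5


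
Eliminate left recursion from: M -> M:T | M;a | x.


Left-recursive alternatives: M:T, M;a; non-recursive: x
Introduce M': M -> xM', M' -> :TM' | ;aM' | ε


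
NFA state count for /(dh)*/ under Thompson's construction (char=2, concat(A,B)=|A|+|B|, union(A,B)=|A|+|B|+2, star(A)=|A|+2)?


Syntax tree has 2 char leaf(s), 0 union(s), 1 star(s)
chars contribute 2×2 = 4; each union adds +2; each star adds +2
Total: 4 + 0 + 2 = 6 states


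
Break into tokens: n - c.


Scan left to right, longest-match per lexeme
Tokens: ID(n), OP(-), ID(c)


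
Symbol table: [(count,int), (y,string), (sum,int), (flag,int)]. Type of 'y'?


Lookup 'y' → type string


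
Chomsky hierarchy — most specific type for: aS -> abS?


LHS has context (more than one symbol) and |LHS| ≤ |RHS|
Classification: Type 1 (Context-Sensitive)


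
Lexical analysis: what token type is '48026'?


Pattern: digits only
Type: INTEGER_LITERAL


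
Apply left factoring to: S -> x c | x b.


Common prefix: 'x'
Factored: S -> x S', S' -> c | b


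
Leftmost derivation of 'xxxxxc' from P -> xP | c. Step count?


Derivation: P => xP => xxP => xxxP => xxxxP => xxxxxP => xxxxxc
Steps: 6


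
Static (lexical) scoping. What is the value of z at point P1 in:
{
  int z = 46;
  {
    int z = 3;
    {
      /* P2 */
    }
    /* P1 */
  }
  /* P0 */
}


z declared in the same block as P1
z = 3


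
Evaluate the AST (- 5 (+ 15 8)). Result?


Evaluate inner: (+ 15 8) = 23
Evaluate root: (- 5 23) = -18
Result: -18


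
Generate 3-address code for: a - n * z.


Break into single-operator statements:
t1 = n * z
t2 = a - t1


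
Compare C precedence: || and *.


'*' is multiplicative (level 10); '||' is logical OR (level 1)
Higher level binds tighter
'*' has higher precedence than '||'


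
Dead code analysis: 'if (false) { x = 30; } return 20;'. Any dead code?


condition is constant false, so the whole block is unreachable
Dead: 'if (false) { x = 30; }'


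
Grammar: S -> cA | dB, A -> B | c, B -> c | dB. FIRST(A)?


Per alternative of A: FIRST(B) = {c, d}; FIRST(c) = {c}
FIRST(A) = {c, d}


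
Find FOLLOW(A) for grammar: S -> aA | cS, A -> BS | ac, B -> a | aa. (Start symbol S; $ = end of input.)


$ ∈ FOLLOW(S). For each A -> αBβ: add FIRST(β)\{ε} to FOLLOW(B); if β nullable, add FOLLOW(A).
FOLLOW(A) = {$}


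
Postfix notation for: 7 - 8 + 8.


Left to right (same or higher precedence on left)
Postfix: 7 8 - 8 +


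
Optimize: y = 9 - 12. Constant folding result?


9 - 12 = -3 at compile time
Optimized: y = -3


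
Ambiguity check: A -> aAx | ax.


balanced a^n…x^n: each string has a unique parse
Unambiguous


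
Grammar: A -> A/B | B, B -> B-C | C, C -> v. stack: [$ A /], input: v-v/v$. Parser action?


no handle ('A/' is not any RHS); shift 'v'
Action: shift


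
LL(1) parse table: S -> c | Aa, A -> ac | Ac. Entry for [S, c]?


For [S, c]: 'c' ∈ FIRST(c)
Entry: S -> c


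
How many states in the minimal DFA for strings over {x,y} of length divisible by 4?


Track length mod 4: states 0..3, accept at 0
Minimal DFA: 4 states


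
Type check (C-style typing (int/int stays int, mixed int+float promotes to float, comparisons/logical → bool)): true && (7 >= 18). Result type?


Operand types: bool && bool
Rule: logical operators take bool operands and yield bool
Result type: bool


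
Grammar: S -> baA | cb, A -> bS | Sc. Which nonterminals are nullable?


A nonterminal is nullable iff some alternative derives ε (directly, or every symbol in it is nullable)
Nullable: {}


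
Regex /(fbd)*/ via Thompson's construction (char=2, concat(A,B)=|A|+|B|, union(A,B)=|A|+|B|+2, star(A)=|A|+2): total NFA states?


Syntax tree has 3 char leaf(s), 0 union(s), 1 star(s)
chars contribute 3×2 = 6; each union adds +2; each star adds +2
Total: 6 + 0 + 2 = 8 states


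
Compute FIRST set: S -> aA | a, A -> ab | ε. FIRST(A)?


Per alternative of A: FIRST(ab) = {a}; FIRST(ε) = {ε}
FIRST(A) = {a, ε}


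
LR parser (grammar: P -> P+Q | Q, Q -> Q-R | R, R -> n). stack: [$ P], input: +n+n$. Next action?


shift '+' to continue P -> P+Q
Action: shift


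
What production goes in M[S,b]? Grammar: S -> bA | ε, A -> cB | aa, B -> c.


For [S, b]: 'b' ∈ FIRST(bA)
Entry: S -> bA


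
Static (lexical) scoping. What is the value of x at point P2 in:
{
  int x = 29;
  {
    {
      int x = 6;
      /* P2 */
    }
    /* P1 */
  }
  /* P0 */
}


x declared in the same block as P2
x = 6


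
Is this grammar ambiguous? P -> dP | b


right-linear, alternatives start with distinct terminals 'd' vs 'b': unique leftmost derivation
Unambiguous


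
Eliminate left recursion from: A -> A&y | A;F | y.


Left-recursive alternatives: A&y, A;F; non-recursive: y
Introduce A': A -> yA', A' -> &yA' | ;FA' | ε


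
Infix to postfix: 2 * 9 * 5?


Left to right (same or higher precedence on left)
Postfix: 2 9 * 5 *


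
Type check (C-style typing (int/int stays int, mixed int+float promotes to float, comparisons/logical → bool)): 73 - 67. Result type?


Operand types: int - int
Rule: mixed int/float promotes to float; int/int stays int
Result type: int


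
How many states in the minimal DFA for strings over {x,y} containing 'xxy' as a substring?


KMP-style automaton: 3 progress states + 1 absorbing accept = 4
Minimal DFA: 4 states


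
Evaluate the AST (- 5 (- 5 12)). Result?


Evaluate inner: (- 5 12) = -7
Evaluate root: (- 5 -7) = 12
Result: 12


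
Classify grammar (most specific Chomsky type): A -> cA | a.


Right-linear: every RHS is a terminal or a terminal followed by one nonterminal
Classification: Type 3 (Regular)


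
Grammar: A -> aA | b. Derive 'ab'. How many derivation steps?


Derivation: A => aA => ab
Steps: 2


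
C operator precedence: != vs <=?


'<=' is relational (level 7); '!=' is equality (level 6)
Higher level binds tighter
'<=' has higher precedence than '!='


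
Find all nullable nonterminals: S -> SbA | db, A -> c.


A nonterminal is nullable iff some alternative derives ε (directly, or every symbol in it is nullable)
Nullable: {}


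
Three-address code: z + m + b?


Break into single-operator statements:
t1 = z + m
t2 = t1 + b


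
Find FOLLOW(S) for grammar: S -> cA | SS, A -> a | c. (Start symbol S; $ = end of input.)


$ ∈ FOLLOW(S). For each A -> αBβ: add FIRST(β)\{ε} to FOLLOW(B); if β nullable, add FOLLOW(A).
FOLLOW(S) = {$, c}


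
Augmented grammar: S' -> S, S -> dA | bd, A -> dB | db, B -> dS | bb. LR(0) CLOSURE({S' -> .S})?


Start: S' -> .S
For each item with dot before a nonterminal B, add B -> .γ for every B-production
Closure: [S' -> .S, S -> .dA, S -> .bd]


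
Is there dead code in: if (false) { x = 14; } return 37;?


condition is constant false, so the whole block is unreachable
Dead: 'if (false) { x = 14; }'


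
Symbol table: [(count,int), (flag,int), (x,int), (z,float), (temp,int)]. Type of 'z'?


Lookup 'z' → type float


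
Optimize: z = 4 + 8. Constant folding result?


4 + 8 = 12 at compile time
Optimized: z = 12


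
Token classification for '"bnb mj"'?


Pattern: double-quoted sequence
Type: STRING_LITERAL


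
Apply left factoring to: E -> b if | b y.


Common prefix: 'b'
Factored: E -> b E', E' -> if | y


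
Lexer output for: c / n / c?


Scan left to right, longest-match per lexeme
Tokens: ID(c), OP(/), ID(n), OP(/), ID(c)


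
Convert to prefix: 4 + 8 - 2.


left-to-right (same/higher precedence on left): tree is (- (+ 4 8) 2)
Prefix: - + 4 8 2


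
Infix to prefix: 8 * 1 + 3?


left-to-right (same/higher precedence on left): tree is (+ (* 8 1) 3)
Prefix: + * 8 1 3


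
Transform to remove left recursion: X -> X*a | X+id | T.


Left-recursive alternatives: X*a, X+id; non-recursive: T
Introduce X': X -> TX', X' -> *aX' | +idX' | ε


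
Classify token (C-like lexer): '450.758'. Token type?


Pattern: digits with a decimal point
Type: FLOAT_LITERAL


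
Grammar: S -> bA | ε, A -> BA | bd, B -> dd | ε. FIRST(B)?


Per alternative of B: FIRST(dd) = {d}; FIRST(ε) = {ε}
FIRST(B) = {d, ε}


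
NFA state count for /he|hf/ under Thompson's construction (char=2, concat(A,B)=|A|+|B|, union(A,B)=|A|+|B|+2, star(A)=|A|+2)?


Syntax tree has 4 char leaf(s), 1 union(s), 0 star(s)
chars contribute 4×2 = 8; each union adds +2; each star adds +2
Total: 8 + 2 + 0 = 10 states


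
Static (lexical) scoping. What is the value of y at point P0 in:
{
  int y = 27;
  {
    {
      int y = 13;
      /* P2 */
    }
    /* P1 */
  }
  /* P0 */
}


y declared in the same block as P0
y = 27


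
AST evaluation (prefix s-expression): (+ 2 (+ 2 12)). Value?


Evaluate inner: (+ 2 12) = 14
Evaluate root: (+ 2 14) = 16
Result: 16


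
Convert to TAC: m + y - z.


Break into single-operator statements:
t1 = m + y
t2 = t1 - z


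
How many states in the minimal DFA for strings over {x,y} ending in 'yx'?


Track the longest suffix of input matching a prefix of 'yx': 3 classes (prefixes of length 0..2)
Minimal DFA: 3 states


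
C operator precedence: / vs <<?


'/' is multiplicative (level 10); '<<' is shift (level 8)
Higher level binds tighter
'/' has higher precedence than '<<'


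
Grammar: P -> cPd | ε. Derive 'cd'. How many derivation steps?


Derivation: P => cPd => cd
Steps: 2


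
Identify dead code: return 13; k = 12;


statement follows a return and is unreachable
Dead: 'k = 12'


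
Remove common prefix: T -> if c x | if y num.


Common prefix: 'if'
Factored: T -> if T', T' -> c x | y num


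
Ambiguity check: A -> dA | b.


right-linear, alternatives start with distinct terminals 'd' vs 'b': unique leftmost derivation
Unambiguous


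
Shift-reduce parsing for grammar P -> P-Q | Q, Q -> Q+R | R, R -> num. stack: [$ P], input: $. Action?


start symbol P on stack, input exhausted
Action: accept


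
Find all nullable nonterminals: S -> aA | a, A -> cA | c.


A nonterminal is nullable iff some alternative derives ε (directly, or every symbol in it is nullable)
Nullable: {}


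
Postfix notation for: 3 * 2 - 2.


Left to right (same or higher precedence on left)
Postfix: 3 2 * 2 -


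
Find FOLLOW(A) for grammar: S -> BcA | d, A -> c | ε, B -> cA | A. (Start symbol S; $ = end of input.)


$ ∈ FOLLOW(S). For each A -> αBβ: add FIRST(β)\{ε} to FOLLOW(B); if β nullable, add FOLLOW(A).
FOLLOW(A) = {$, c}


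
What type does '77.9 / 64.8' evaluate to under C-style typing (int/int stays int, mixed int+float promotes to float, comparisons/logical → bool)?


Operand types: float / float
Rule: mixed int/float promotes to float; int/int stays int
Result type: float


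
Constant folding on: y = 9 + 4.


9 + 4 = 13 at compile time
Optimized: y = 13


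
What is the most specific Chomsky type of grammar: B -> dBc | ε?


Single nonterminal LHS, but d^n c^n is not regular
Classification: Type 2 (Context-Free)


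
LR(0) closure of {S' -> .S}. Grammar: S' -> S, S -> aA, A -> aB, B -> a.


Start: S' -> .S
For each item with dot before a nonterminal B, add B -> .γ for every B-production
Closure: [S' -> .S, S -> .aA]


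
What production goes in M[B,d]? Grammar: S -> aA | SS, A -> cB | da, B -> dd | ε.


For [B, d]: 'd' ∈ FIRST(dd)
Entry: B -> dd


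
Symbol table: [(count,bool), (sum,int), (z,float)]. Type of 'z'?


Lookup 'z' → type float


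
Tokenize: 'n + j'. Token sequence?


Scan left to right, longest-match per lexeme
Tokens: ID(n), OP(+), ID(j)


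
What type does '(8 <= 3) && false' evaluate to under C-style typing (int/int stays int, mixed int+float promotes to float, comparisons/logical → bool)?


Operand types: bool && bool
Rule: logical operators take bool operands and yield bool
Result type: bool


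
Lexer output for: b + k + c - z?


Scan left to right, longest-match per lexeme
Tokens: ID(b), OP(+), ID(k), OP(+), ID(c), OP(-), ID(z)


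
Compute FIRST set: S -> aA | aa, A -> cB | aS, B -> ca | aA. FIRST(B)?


Per alternative of B: FIRST(ca) = {c}; FIRST(aA) = {a}
FIRST(B) = {a, c}


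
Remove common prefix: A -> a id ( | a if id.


Common prefix: 'a'
Factored: A -> a A', A' -> id ( | if id


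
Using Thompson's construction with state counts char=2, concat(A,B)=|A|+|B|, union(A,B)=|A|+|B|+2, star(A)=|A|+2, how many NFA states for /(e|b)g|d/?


Syntax tree has 4 char leaf(s), 2 union(s), 0 star(s)
chars contribute 4×2 = 8; each union adds +2; each star adds +2
Total: 8 + 4 + 0 = 12 states


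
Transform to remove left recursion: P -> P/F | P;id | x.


Left-recursive alternatives: P/F, P;id; non-recursive: x
Introduce P': P -> xP', P' -> /FP' | ;idP' | ε


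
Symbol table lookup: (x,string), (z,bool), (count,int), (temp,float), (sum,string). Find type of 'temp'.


Lookup 'temp' → type float


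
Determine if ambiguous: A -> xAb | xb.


balanced x^n…b^n: each string has a unique parse
Unambiguous


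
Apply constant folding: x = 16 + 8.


16 + 8 = 24 at compile time
Optimized: x = 24


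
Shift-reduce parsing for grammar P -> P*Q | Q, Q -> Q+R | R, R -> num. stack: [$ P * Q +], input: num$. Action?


no handle; shift 'num'
Action: shift


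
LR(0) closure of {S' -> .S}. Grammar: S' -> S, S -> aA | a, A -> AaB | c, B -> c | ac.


Start: S' -> .S
For each item with dot before a nonterminal B, add B -> .γ for every B-production
Closure: [S' -> .S, S -> .aA, S -> .a]


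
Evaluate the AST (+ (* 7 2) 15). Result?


Evaluate inner: (* 7 2) = 14
Evaluate root: (+ 14 15) = 29
Result: 29


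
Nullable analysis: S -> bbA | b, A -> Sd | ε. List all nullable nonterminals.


A nonterminal is nullable iff some alternative derives ε (directly, or every symbol in it is nullable)
Nullable: {A}


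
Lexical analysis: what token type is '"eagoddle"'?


Pattern: double-quoted sequence
Type: STRING_LITERAL


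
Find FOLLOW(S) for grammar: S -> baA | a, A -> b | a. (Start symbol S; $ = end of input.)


$ ∈ FOLLOW(S). For each A -> αBβ: add FIRST(β)\{ε} to FOLLOW(B); if β nullable, add FOLLOW(A).
FOLLOW(S) = {$}


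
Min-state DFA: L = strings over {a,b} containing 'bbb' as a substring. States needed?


KMP-style automaton: 3 progress states + 1 absorbing accept = 4
Minimal DFA: 4 states


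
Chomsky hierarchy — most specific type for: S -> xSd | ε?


Single nonterminal LHS, but x^n d^n is not regular
Classification: Type 2 (Context-Free)


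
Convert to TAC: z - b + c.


Break into single-operator statements:
t1 = z - b
t2 = t1 + c


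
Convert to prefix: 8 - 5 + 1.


left-to-right (same/higher precedence on left): tree is (+ (- 8 5) 1)
Prefix: + - 8 5 1


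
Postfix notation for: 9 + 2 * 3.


* has higher precedence, evaluate 2*3 first
Postfix: 9 2 3 * +


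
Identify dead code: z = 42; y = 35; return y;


z is assigned but never read
Dead: 'z = 42'


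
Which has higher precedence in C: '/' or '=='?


'/' is multiplicative (level 10); '==' is equality (level 6)
Higher level binds tighter
'/' has higher precedence than '=='


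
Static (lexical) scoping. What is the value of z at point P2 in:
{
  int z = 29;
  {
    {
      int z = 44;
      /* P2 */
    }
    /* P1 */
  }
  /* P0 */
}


z declared in the same block as P2
z = 44


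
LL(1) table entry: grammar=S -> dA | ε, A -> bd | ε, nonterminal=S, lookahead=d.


For [S, d]: 'd' ∈ FIRST(dA)
Entry: S -> dA


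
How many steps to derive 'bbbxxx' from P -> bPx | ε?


Derivation: P => bPx => bbPxx => bbbPxxx => bbbxxx
Steps: 4


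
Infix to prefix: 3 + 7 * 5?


'*' binds tighter: tree is (+ 3 (* 7 5))
Prefix: + 3 * 7 5


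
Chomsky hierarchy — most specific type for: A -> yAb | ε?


Single nonterminal LHS, but y^n b^n is not regular
Classification: Type 2 (Context-Free)


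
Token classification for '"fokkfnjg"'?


Pattern: double-quoted sequence
Type: STRING_LITERAL


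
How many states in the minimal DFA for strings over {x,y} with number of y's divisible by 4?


Track (count of y) mod 4: states 0..3, accept at 0
Minimal DFA: 4 states


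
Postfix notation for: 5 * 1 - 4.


Left to right (same or higher precedence on left)
Postfix: 5 1 * 4 -


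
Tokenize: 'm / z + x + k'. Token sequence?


Scan left to right, longest-match per lexeme
Tokens: ID(m), OP(/), ID(z), OP(+), ID(x), OP(+), ID(k)


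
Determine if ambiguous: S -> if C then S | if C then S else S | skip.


dangling else: 'if C then if C then skip else skip' parses two ways
Ambiguous


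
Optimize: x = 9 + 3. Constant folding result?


9 + 3 = 12 at compile time
Optimized: x = 12


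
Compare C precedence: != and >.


'>' is relational (level 7); '!=' is equality (level 6)
Higher level binds tighter
'>' has higher precedence than '!='


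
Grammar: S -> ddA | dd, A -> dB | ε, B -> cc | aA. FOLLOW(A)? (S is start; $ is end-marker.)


$ ∈ FOLLOW(S). For each A -> αBβ: add FIRST(β)\{ε} to FOLLOW(B); if β nullable, add FOLLOW(A).
FOLLOW(A) = {$}


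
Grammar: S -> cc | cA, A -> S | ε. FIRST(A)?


Per alternative of A: FIRST(S) = {c}; FIRST(ε) = {ε}
FIRST(A) = {c, ε}


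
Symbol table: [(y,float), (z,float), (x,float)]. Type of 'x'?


Lookup 'x' → type float


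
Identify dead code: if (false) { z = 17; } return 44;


condition is constant false, so the whole block is unreachable
Dead: 'if (false) { z = 17; }'


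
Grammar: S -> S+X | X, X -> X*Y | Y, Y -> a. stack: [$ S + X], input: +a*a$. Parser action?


handle 'S+X' on top; lookahead ∈ FOLLOW(S) = {+, $}
Action: reduce (S -> S+X)


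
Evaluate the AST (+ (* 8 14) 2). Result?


Evaluate inner: (* 8 14) = 112
Evaluate root: (+ 112 2) = 114
Result: 114


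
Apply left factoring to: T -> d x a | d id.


Common prefix: 'd'
Factored: T -> d T', T' -> x a | id


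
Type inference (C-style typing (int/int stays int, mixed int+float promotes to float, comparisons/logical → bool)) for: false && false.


Operand types: bool && bool
Rule: logical operators take bool operands and yield bool
Result type: bool


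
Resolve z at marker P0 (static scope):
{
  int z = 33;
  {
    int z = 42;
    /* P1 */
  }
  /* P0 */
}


z declared in the same block as P0
z = 33


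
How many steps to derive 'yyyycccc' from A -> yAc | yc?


Derivation: A => yAc => yyAcc => yyyAccc => yyyycccc
Steps: 4


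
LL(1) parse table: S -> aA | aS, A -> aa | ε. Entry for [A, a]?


For [A, a]: 'a' ∈ FIRST(aa)
Entry: A -> aa


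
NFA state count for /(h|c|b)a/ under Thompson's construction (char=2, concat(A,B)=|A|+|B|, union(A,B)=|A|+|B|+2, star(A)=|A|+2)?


Syntax tree has 4 char leaf(s), 2 union(s), 0 star(s)
chars contribute 4×2 = 8; each union adds +2; each star adds +2
Total: 8 + 4 + 0 = 12 states


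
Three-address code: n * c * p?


Break into single-operator statements:
t1 = n * c
t2 = t1 * p


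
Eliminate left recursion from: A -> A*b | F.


Left-recursive alternatives: A*b; non-recursive: F
Introduce A': A -> FA', A' -> *bA' | ε


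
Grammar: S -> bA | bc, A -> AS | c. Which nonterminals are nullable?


A nonterminal is nullable iff some alternative derives ε (directly, or every symbol in it is nullable)
Nullable: {}


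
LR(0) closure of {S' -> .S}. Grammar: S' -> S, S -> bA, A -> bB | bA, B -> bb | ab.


Start: S' -> .S
For each item with dot before a nonterminal B, add B -> .γ for every B-production
Closure: [S' -> .S, S -> .bA]


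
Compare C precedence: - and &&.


'-' is additive (level 9); '&&' is logical AND (level 2)
Higher level binds tighter
'-' has higher precedence than '&&'


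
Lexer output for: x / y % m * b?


Scan left to right, longest-match per lexeme
Tokens: ID(x), OP(/), ID(y), OP(%), ID(m), OP(*), ID(b)


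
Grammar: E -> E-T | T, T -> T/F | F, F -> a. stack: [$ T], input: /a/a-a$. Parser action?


shift '/' to continue T -> T/F
Action: shift


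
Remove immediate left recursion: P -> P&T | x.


Left-recursive alternatives: P&T; non-recursive: x
Introduce P': P -> xP', P' -> &TP' | ε


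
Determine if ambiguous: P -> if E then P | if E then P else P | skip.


dangling else: 'if E then if E then skip else skip' parses two ways
Ambiguous


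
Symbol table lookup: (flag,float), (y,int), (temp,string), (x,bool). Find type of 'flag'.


Lookup 'flag' → type float


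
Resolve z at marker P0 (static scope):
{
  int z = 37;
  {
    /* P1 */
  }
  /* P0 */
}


z declared in the same block as P0
z = 37


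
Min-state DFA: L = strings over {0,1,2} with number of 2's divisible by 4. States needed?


Track (count of 2) mod 4: states 0..3, accept at 0
Minimal DFA: 4 states


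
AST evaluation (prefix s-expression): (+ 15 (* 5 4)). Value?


Evaluate inner: (* 5 4) = 20
Evaluate root: (+ 15 20) = 35
Result: 35


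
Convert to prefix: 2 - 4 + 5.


left-to-right (same/higher precedence on left): tree is (+ (- 2 4) 5)
Prefix: + - 2 4 5


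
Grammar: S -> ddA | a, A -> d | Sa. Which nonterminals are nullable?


A nonterminal is nullable iff some alternative derives ε (directly, or every symbol in it is nullable)
Nullable: {}


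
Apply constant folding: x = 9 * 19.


9 * 19 = 171 at compile time
Optimized: x = 171


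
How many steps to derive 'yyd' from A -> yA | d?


Derivation: A => yA => yyA => yyd
Steps: 3


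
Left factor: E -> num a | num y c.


Common prefix: 'num'
Factored: E -> num E', E' -> a | y c


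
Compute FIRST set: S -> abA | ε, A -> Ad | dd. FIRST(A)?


Per alternative of A: FIRST(Ad) = {d}; FIRST(dd) = {d}
FIRST(A) = {d}


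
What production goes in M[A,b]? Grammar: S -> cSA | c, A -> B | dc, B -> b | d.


For [A, b]: 'b' ∈ FIRST(B)
Entry: A -> B


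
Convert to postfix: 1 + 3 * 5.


* has higher precedence, evaluate 3*5 first
Postfix: 1 3 5 * +


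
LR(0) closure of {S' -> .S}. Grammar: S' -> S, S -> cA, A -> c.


Start: S' -> .S
For each item with dot before a nonterminal B, add B -> .γ for every B-production
Closure: [S' -> .S, S -> .cA]


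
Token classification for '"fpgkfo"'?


Pattern: double-quoted sequence
Type: STRING_LITERAL


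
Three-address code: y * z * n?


Break into single-operator statements:
t1 = y * z
t2 = t1 * n


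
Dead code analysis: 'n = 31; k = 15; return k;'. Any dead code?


n is assigned but never read
Dead: 'n = 31'


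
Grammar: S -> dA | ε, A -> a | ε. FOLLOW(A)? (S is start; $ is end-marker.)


$ ∈ FOLLOW(S). For each A -> αBβ: add FIRST(β)\{ε} to FOLLOW(B); if β nullable, add FOLLOW(A).
FOLLOW(A) = {$}


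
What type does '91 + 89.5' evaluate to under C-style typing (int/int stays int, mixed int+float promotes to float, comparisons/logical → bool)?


Operand types: int + float
Rule: mixed int/float promotes to float; int/int stays int
Result type: float


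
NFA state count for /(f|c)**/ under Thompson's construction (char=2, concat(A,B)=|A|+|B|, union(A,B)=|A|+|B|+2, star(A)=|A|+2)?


Syntax tree has 2 char leaf(s), 1 union(s), 2 star(s)
chars contribute 2×2 = 4; each union adds +2; each star adds +2
Total: 4 + 2 + 4 = 10 states


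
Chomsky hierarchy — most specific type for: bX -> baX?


LHS has context (more than one symbol) and |LHS| ≤ |RHS|
Classification: Type 1 (Context-Sensitive)


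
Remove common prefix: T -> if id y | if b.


Common prefix: 'if'
Factored: T -> if T', T' -> id y | b


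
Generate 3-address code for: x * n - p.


Break into single-operator statements:
t1 = x * n
t2 = t1 - p


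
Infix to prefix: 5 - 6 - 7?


left-to-right (same/higher precedence on left): tree is (- (- 5 6) 7)
Prefix: - - 5 6 7


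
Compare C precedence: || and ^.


'^' is bitwise XOR (level 4); '||' is logical OR (level 1)
Higher level binds tighter
'^' has higher precedence than '||'


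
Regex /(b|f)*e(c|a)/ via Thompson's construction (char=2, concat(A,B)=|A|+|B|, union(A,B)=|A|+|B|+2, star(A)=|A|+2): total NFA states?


Syntax tree has 5 char leaf(s), 2 union(s), 1 star(s)
chars contribute 5×2 = 10; each union adds +2; each star adds +2
Total: 10 + 4 + 2 = 16 states


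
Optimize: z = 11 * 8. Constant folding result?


11 * 8 = 88 at compile time
Optimized: z = 88


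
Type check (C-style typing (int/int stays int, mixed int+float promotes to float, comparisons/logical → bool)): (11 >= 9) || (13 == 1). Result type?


Operand types: bool || bool
Rule: logical operators take bool operands and yield bool
Result type: bool


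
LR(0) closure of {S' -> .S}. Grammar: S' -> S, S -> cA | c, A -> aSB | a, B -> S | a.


Start: S' -> .S
For each item with dot before a nonterminal B, add B -> .γ for every B-production
Closure: [S' -> .S, S -> .cA, S -> .c]


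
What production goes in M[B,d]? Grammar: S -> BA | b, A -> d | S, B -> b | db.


For [B, d]: 'd' ∈ FIRST(db)
Entry: B -> db


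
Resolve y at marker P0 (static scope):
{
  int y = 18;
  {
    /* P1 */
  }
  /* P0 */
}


y declared in the same block as P0
y = 18


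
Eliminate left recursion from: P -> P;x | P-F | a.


Left-recursive alternatives: P;x, P-F; non-recursive: a
Introduce P': P -> aP', P' -> ;xP' | -FP' | ε


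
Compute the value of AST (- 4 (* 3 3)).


Evaluate inner: (* 3 3) = 9
Evaluate root: (- 4 9) = -5
Result: -5


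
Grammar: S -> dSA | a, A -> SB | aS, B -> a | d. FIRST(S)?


Per alternative of S: FIRST(dSA) = {d}; FIRST(a) = {a}
FIRST(S) = {a, d}


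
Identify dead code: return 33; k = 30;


statement follows a return and is unreachable
Dead: 'k = 30'


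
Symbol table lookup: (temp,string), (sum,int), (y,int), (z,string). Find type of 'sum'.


Lookup 'sum' → type int


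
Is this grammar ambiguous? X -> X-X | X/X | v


'v-v/v' has two parse trees (no precedence encoded between - and /)
Ambiguous


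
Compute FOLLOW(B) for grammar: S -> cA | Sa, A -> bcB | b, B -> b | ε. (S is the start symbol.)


$ ∈ FOLLOW(S). For each A -> αBβ: add FIRST(β)\{ε} to FOLLOW(B); if β nullable, add FOLLOW(A).
FOLLOW(B) = {$, a}


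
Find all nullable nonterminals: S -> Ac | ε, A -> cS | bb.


A nonterminal is nullable iff some alternative derives ε (directly, or every symbol in it is nullable)
Nullable: {S}


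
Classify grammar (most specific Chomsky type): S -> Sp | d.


Left-linear: every RHS is a terminal or one nonterminal followed by a terminal
Classification: Type 3 (Regular)


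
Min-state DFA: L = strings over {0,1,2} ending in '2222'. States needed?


Track the longest suffix of input matching a prefix of '2222': 5 classes (prefixes of length 0..4)
Minimal DFA: 5 states


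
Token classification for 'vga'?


Pattern: letter/underscore followed by alphanumerics, not a keyword
Type: IDENTIFIER


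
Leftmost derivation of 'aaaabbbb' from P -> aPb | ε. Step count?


Derivation: P => aPb => aaPbb => aaaPbbb => aaaaPbbbb => aaaabbbb
Steps: 5


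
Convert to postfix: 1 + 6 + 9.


Left to right (same or higher precedence on left)
Postfix: 1 6 + 9 +


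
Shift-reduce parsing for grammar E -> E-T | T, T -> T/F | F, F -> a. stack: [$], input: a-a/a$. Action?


no handle on stack; shift 'a'
Action: shift


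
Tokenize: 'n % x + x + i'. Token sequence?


Scan left to right, longest-match per lexeme
Tokens: ID(n), OP(%), ID(x), OP(+), ID(x), OP(+), ID(i)


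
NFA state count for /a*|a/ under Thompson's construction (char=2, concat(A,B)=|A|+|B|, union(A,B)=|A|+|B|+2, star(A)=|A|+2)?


Syntax tree has 2 char leaf(s), 1 union(s), 1 star(s)
chars contribute 2×2 = 4; each union adds +2; each star adds +2
Total: 4 + 2 + 2 = 8 states


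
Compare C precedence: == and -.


'-' is additive (level 9); '==' is equality (level 6)
Higher level binds tighter
'-' has higher precedence than '=='


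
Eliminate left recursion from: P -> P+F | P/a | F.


Left-recursive alternatives: P+F, P/a; non-recursive: F
Introduce P': P -> FP', P' -> +FP' | /aP' | ε


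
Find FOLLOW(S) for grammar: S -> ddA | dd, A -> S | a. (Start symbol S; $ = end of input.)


$ ∈ FOLLOW(S). For each A -> αBβ: add FIRST(β)\{ε} to FOLLOW(B); if β nullable, add FOLLOW(A).
FOLLOW(S) = {$}


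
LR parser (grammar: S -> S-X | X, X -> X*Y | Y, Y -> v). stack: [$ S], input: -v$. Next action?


shift '-' to continue S -> S-X
Action: shift


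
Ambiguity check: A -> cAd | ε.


balanced c^n…d^n: each string has a unique parse
Unambiguous


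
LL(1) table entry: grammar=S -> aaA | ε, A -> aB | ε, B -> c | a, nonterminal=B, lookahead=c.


For [B, c]: 'c' ∈ FIRST(c)
Entry: B -> c


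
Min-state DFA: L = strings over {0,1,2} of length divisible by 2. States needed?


Track length mod 2: states 0..1, accept at 0
Minimal DFA: 2 states


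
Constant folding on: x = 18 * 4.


18 * 4 = 72 at compile time
Optimized: x = 72


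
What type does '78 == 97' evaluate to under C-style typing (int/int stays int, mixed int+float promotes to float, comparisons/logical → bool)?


Operand types: int == int
Rule: comparison yields bool
Result type: bool


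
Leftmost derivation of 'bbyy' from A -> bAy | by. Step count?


Derivation: A => bAy => bbyy
Steps: 2


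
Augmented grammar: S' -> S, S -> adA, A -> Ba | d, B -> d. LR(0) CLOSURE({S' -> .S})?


Start: S' -> .S
For each item with dot before a nonterminal B, add B -> .γ for every B-production
Closure: [S' -> .S, S -> .adA]


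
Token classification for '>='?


Pattern: operator symbol
Type: OPERATOR


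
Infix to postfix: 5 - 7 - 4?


Left to right (same or higher precedence on left)
Postfix: 5 7 - 4 -


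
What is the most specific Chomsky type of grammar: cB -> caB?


LHS has context (more than one symbol) and |LHS| ≤ |RHS|
Classification: Type 1 (Context-Sensitive)


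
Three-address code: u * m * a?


Break into single-operator statements:
t1 = u * m
t2 = t1 * a


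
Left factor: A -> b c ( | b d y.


Common prefix: 'b'
Factored: A -> b A', A' -> c ( | d y


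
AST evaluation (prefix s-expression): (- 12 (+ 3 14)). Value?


Evaluate inner: (+ 3 14) = 17
Evaluate root: (- 12 17) = -5
Result: -5


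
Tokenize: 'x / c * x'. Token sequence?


Scan left to right, longest-match per lexeme
Tokens: ID(x), OP(/), ID(c), OP(*), ID(x)


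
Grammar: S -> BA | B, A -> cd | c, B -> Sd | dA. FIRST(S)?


Per alternative of S: FIRST(BA) = {d}; FIRST(B) = {d}
FIRST(S) = {d}


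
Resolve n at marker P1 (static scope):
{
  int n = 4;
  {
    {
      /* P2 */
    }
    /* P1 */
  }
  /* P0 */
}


P1's block does not declare n; resolves to the enclosing declaration at depth 0
n = 4


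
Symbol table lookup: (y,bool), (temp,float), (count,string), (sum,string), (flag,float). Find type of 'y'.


Lookup 'y' → type bool


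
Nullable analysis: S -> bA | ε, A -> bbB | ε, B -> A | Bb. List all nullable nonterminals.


A nonterminal is nullable iff some alternative derives ε (directly, or every symbol in it is nullable)
Nullable: {A, B, S}


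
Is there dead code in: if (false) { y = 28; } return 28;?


condition is constant false, so the whole block is unreachable
Dead: 'if (false) { y = 28; }'


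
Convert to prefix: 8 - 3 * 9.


'*' binds tighter: tree is (- 8 (* 3 9))
Prefix: - 8 * 3 9


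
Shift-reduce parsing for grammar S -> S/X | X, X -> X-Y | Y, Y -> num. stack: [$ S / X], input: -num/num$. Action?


'-' can extend X; shift to build X -> X-Y
Action: shift


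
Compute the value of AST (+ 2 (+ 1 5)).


Evaluate inner: (+ 1 5) = 6
Evaluate root: (+ 2 6) = 8
Result: 8


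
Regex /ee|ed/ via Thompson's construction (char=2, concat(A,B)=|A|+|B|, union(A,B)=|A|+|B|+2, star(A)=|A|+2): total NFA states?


Syntax tree has 4 char leaf(s), 1 union(s), 0 star(s)
chars contribute 4×2 = 8; each union adds +2; each star adds +2
Total: 8 + 2 + 0 = 10 states


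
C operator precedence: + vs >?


'+' is additive (level 9); '>' is relational (level 7)
Higher level binds tighter
'+' has higher precedence than '>'


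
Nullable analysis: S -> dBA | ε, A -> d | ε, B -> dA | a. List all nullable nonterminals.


A nonterminal is nullable iff some alternative derives ε (directly, or every symbol in it is nullable)
Nullable: {A, S}


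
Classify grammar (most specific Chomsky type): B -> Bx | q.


Left-linear: every RHS is a terminal or one nonterminal followed by a terminal
Classification: Type 3 (Regular)


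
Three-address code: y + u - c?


Break into single-operator statements:
t1 = y + u
t2 = t1 - c


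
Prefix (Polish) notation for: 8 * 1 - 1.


left-to-right (same/higher precedence on left): tree is (- (* 8 1) 1)
Prefix: - * 8 1 1


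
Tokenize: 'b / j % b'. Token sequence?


Scan left to right, longest-match per lexeme
Tokens: ID(b), OP(/), ID(j), OP(%), ID(b)


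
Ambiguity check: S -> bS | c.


right-linear, alternatives start with distinct terminals 'b' vs 'c': unique leftmost derivation
Unambiguous


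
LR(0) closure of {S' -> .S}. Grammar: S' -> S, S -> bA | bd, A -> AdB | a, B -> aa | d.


Start: S' -> .S
For each item with dot before a nonterminal B, add B -> .γ for every B-production
Closure: [S' -> .S, S -> .bA, S -> .bd]


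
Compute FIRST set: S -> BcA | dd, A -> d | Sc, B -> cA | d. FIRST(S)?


Per alternative of S: FIRST(BcA) = {c, d}; FIRST(dd) = {d}
FIRST(S) = {c, d}


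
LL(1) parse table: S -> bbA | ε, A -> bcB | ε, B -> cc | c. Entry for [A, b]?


For [A, b]: 'b' ∈ FIRST(bcB)
Entry: A -> bcB


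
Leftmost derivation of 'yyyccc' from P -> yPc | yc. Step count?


Derivation: P => yPc => yyPcc => yyyccc
Steps: 3


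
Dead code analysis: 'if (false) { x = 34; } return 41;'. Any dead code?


condition is constant false, so the whole block is unreachable
Dead: 'if (false) { x = 34; }'


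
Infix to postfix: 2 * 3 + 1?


Left to right (same or higher precedence on left)
Postfix: 2 3 * 1 +


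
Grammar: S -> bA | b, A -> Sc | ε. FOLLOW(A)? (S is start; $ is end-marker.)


$ ∈ FOLLOW(S). For each A -> αBβ: add FIRST(β)\{ε} to FOLLOW(B); if β nullable, add FOLLOW(A).
FOLLOW(A) = {$, c}


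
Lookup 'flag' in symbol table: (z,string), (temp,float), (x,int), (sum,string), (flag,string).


Lookup 'flag' → type string


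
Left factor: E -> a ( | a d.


Common prefix: 'a'
Factored: E -> a E', E' -> ( | d


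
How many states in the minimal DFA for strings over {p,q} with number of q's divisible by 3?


Track (count of q) mod 3: states 0..2, accept at 0
Minimal DFA: 3 states


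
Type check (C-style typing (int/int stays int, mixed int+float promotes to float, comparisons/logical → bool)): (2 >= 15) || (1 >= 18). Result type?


Operand types: bool || bool
Rule: logical operators take bool operands and yield bool
Result type: bool


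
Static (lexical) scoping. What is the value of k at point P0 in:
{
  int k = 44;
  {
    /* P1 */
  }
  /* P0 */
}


k declared in the same block as P0
k = 44


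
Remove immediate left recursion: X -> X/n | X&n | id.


Left-recursive alternatives: X/n, X&n; non-recursive: id
Introduce X': X -> idX', X' -> /nX' | &nX' | ε


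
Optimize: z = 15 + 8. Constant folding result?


15 + 8 = 23 at compile time
Optimized: z = 23


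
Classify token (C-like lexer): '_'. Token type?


Pattern: letter/underscore followed by alphanumerics, not a keyword
Type: IDENTIFIER


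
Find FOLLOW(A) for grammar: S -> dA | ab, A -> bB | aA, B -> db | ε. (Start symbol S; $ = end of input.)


$ ∈ FOLLOW(S). For each A -> αBβ: add FIRST(β)\{ε} to FOLLOW(B); if β nullable, add FOLLOW(A).
FOLLOW(A) = {$}


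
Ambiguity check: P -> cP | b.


right-linear, alternatives start with distinct terminals 'c' vs 'b': unique leftmost derivation
Unambiguous


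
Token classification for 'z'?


Pattern: letter/underscore followed by alphanumerics, not a keyword
Type: IDENTIFIER


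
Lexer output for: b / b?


Scan left to right, longest-match per lexeme
Tokens: ID(b), OP(/), ID(b)


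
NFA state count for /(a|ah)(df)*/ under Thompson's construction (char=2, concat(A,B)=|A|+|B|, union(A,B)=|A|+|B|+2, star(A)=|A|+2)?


Syntax tree has 5 char leaf(s), 1 union(s), 1 star(s)
chars contribute 5×2 = 10; each union adds +2; each star adds +2
Total: 10 + 2 + 2 = 14 states


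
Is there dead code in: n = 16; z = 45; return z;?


n is assigned but never read
Dead: 'n = 16'


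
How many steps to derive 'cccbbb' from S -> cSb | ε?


Derivation: S => cSb => ccSbb => cccSbbb => cccbbb
Steps: 4


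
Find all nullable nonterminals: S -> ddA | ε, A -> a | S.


A nonterminal is nullable iff some alternative derives ε (directly, or every symbol in it is nullable)
Nullable: {A, S}


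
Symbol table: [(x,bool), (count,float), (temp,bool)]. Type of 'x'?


Lookup 'x' → type bool


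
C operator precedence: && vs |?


'|' is bitwise OR (level 3); '&&' is logical AND (level 2)
Higher level binds tighter
'|' has higher precedence than '&&'


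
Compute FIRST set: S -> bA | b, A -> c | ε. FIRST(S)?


Per alternative of S: FIRST(bA) = {b}; FIRST(b) = {b}
FIRST(S) = {b}


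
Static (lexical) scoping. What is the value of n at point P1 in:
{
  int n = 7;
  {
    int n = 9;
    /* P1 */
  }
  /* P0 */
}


n declared in the same block as P1
n = 9


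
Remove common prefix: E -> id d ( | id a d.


Common prefix: 'id'
Factored: E -> id E', E' -> d ( | a d


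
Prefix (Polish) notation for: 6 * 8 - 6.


left-to-right (same/higher precedence on left): tree is (- (* 6 8) 6)
Prefix: - * 6 8 6


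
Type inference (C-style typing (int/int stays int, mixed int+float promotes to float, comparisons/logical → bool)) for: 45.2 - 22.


Operand types: float - int
Rule: mixed int/float promotes to float; int/int stays int
Result type: float


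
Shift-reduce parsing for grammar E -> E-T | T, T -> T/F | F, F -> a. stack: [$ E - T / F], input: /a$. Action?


handle 'T/F' on top
Action: reduce (T -> T/F)


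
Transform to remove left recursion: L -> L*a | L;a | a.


Left-recursive alternatives: L*a, L;a; non-recursive: a
Introduce L': L -> aL', L' -> *aL' | ;aL' | ε


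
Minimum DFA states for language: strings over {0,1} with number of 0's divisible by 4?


Track (count of 0) mod 4: states 0..3, accept at 0
Minimal DFA: 4 states


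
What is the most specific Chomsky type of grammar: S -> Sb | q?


Left-linear: every RHS is a terminal or one nonterminal followed by a terminal
Classification: Type 3 (Regular)


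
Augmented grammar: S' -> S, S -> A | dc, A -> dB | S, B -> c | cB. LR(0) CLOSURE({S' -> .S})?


Start: S' -> .S
For each item with dot before a nonterminal B, add B -> .γ for every B-production
Closure: [S' -> .S, S -> .A, S -> .dc, A -> .dB, A -> .S]
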